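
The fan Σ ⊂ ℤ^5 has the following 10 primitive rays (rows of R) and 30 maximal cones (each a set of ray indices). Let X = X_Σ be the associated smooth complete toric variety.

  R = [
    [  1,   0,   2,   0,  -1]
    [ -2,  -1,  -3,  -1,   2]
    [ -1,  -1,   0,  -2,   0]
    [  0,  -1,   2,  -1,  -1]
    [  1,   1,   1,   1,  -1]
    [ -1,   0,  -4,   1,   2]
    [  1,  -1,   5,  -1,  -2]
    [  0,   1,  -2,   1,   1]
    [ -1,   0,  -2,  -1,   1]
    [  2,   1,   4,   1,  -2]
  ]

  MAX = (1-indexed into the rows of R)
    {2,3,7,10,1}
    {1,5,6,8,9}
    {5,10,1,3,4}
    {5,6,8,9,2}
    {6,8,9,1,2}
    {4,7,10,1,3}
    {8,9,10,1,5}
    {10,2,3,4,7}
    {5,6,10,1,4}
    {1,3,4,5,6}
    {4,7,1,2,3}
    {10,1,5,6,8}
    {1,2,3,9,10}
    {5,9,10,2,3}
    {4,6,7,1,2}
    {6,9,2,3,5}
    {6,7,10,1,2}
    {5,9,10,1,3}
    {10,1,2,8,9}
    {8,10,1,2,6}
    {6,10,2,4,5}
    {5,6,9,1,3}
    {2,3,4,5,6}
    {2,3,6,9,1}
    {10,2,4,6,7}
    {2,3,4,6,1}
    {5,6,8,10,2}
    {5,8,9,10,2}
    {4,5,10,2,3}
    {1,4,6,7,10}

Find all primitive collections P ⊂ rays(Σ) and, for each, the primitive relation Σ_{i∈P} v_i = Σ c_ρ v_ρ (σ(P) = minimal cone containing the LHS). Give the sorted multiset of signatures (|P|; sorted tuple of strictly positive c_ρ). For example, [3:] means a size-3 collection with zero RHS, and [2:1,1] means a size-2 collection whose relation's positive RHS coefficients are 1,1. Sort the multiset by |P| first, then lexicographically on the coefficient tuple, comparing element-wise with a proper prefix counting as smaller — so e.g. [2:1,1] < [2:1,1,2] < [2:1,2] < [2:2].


The 11 primitive collections of Σ (r=10, n=5):

  • {4,8}:  v_{4} + v_{8} = 0  ⇒ sig = [2:]
  • {3,8}:  v_{3} + v_{8} = v_{9}  ⇒ sig = [2:1]
  • {4,9}:  v_{4} + v_{9} = v_{3}  ⇒ sig = [2:1]
  • {5,7}:  v_{5} + v_{7} = v_{4} + v_{10}  ⇒ sig = [2:1,1]
  • {7,8}:  v_{7} + v_{8} = v_{1} + v_{2} + v_{10}  ⇒ sig = [2:1,1,1]
  • {7,9}:  v_{7} + v_{9} = v_{1} + v_{2} + v_{3} + v_{10}  ⇒ sig = [2:1,1,1,1]
  • {1,2,5}:  v_{1} + v_{2} + v_{5} = 0  ⇒ sig = [3:]
  • {3,6,10}:  v_{3} + v_{6} + v_{10} = 0  ⇒ sig = [3:]
  • {6,9,10}:  v_{6} + v_{9} + v_{10} = v_{8}  ⇒ sig = [3:1]
  • {3,6,7}:  v_{3} + v_{6} + v_{7} = v_{1} + v_{2} + v_{4}  ⇒ sig = [3:1,1,1]
  • {1,2,4,10}:  v_{1} + v_{2} + v_{4} + v_{10} = v_{7}  ⇒ sig = [4:1]

Signatures (|P|; sorted positive RHS coefficients), sorted:
{ [2:],  [2:1] ×2,  [2:1,1],  [2:1,1,1],  [2:1,1,1,1],  [3:] ×2,  [3:1],  [3:1,1,1],  [4:1] }


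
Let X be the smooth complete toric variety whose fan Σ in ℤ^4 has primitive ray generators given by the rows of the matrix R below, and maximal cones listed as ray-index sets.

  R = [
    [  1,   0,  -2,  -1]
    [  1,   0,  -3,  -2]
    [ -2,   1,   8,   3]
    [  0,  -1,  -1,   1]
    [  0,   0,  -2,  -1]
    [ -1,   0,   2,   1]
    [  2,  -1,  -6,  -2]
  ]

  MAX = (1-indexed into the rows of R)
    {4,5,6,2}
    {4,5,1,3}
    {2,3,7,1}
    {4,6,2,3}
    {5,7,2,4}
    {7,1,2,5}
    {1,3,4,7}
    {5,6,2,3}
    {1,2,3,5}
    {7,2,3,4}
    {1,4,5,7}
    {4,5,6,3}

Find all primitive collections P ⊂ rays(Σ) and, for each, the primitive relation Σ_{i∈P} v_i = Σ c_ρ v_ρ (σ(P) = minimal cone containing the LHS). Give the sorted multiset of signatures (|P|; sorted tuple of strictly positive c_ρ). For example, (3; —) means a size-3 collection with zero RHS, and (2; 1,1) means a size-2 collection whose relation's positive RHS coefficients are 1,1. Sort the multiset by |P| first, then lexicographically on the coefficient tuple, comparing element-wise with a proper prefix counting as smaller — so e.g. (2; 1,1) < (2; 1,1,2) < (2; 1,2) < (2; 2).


Primitive collections (5):

  P={1,6}:  v_{1} + v_{6} = 0  ⟹  sig = (2; —)
  P={6,7}:  v_{6} + v_{7} = v_{2} + v_{4}  ⟹  sig = (2; 1,1)
  P={3,5,7}:  v_{3} + v_{5} + v_{7} = 0  ⟹  sig = (3; —)
  P={1,2,4}:  v_{1} + v_{2} + v_{4} = v_{7}  ⟹  sig = (3; 1)
  P={2,3,4,5}:  v_{2} + v_{3} + v_{4} + v_{5} = v_{6}  ⟹  sig = (4; 1)

Signatures (|P|; sorted positive RHS coefficients), sorted:
[(2; —), (2; 1,1), (3; —), (3; 1), (4; 1)]


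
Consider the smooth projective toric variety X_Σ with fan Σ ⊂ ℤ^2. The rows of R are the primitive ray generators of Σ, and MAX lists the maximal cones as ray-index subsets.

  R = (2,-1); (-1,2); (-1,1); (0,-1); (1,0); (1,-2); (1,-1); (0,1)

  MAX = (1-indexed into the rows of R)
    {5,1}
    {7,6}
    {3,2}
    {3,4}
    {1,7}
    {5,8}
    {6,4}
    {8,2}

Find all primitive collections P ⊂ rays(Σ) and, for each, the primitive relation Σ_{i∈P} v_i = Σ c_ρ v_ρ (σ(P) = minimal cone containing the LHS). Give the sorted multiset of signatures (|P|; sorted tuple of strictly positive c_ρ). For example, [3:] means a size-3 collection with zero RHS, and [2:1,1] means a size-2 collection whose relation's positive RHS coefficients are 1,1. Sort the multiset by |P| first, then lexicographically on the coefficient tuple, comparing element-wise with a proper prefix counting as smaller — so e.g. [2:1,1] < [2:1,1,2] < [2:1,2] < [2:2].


20 collections generate NE(X_Σ); each relation:

  P = {2,6}:  v_{2} + v_{6} = 0 — sig = [2:]
  P = {3,7}:  v_{3} + v_{7} = 0 — sig = [2:]
  P = {4,8}:  v_{4} + v_{8} = 0 — sig = [2:]
  P = {1,3}:  v_{1} + v_{3} = v_{5} — sig = [2:1]
  P = {2,4}:  v_{2} + v_{4} = v_{3} — sig = [2:1]
  P = {2,7}:  v_{2} + v_{7} = v_{8} — sig = [2:1]
  P = {3,5}:  v_{3} + v_{5} = v_{8} — sig = [2:1]
  P = {3,6}:  v_{3} + v_{6} = v_{4} — sig = [2:1]
  P = {3,8}:  v_{3} + v_{8} = v_{2} — sig = [2:1]
  P = {4,5}:  v_{4} + v_{5} = v_{7} — sig = [2:1]
  P = {4,7}:  v_{4} + v_{7} = v_{6} — sig = [2:1]
  P = {5,7}:  v_{5} + v_{7} = v_{1} — sig = [2:1]
  P = {6,8}:  v_{6} + v_{8} = v_{7} — sig = [2:1]
  P = {7,8}:  v_{7} + v_{8} = v_{5} — sig = [2:1]
  P = {1,2}:  v_{1} + v_{2} = v_{5} + v_{8} — sig = [2:1,1]
  P = {1,4}:  v_{1} + v_{4} = 2·v_{7} — sig = [2:2]
  P = {1,8}:  v_{1} + v_{8} = 2·v_{5} — sig = [2:2]
  P = {2,5}:  v_{2} + v_{5} = 2·v_{8} — sig = [2:2]
  P = {5,6}:  v_{5} + v_{6} = 2·v_{7} — sig = [2:2]
  P = {1,6}:  v_{1} + v_{6} = 3·v_{7} — sig = [2:3]

Signatures (|P|; sorted positive RHS coefficients), sorted:
{ [2:] ×3,  [2:1] ×11,  [2:1,1],  [2:2] ×4,  [2:3] }


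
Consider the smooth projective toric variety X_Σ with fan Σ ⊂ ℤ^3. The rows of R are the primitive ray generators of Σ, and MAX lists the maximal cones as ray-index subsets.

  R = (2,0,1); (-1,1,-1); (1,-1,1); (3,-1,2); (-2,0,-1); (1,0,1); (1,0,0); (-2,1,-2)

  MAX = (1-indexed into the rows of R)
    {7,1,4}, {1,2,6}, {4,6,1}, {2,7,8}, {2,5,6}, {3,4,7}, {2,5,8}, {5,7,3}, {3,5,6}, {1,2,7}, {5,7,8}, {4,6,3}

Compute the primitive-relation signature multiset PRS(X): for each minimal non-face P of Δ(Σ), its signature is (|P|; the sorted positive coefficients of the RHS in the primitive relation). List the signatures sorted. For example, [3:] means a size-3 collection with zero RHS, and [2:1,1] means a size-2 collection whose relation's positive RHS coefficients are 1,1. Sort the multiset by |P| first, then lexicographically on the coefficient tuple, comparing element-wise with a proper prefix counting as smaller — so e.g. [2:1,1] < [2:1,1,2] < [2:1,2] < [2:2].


Δ(Σ) — 8 vertices, 11 min non-faces:

  • {1,5}:  v_{1} + v_{5} = 0  so sig = [2:]
  • {2,3}:  v_{2} + v_{3} = 0  so sig = [2:]
  • {1,3}:  v_{1} + v_{3} = v_{4}  so sig = [2:1]
  • {2,4}:  v_{2} + v_{4} = v_{1}  so sig = [2:1]
  • {4,5}:  v_{4} + v_{5} = v_{3}  so sig = [2:1]
  • {4,8}:  v_{4} + v_{8} = v_{7}  so sig = [2:1]
  • {6,7}:  v_{6} + v_{7} = v_{1}  so sig = [2:1]
  • {6,8}:  v_{6} + v_{8} = v_{2}  so sig = [2:1]
  • {1,8}:  v_{1} + v_{8} = v_{2} + v_{7}  so sig = [2:1,1]
  • {3,8}:  v_{3} + v_{8} = v_{5} + v_{7}  so sig = [2:1,1]
  • {2,5,7}:  v_{2} + v_{5} + v_{7} = v_{8}  so sig = [3:1]

Hence PRS(X_Σ) =
    |P|=2: 10 collections, coeffs (), (), (1), (1), (1), (1), (1), (1), (1,1), (1,1)
    |P|=3: 1 collection, coeffs (1)


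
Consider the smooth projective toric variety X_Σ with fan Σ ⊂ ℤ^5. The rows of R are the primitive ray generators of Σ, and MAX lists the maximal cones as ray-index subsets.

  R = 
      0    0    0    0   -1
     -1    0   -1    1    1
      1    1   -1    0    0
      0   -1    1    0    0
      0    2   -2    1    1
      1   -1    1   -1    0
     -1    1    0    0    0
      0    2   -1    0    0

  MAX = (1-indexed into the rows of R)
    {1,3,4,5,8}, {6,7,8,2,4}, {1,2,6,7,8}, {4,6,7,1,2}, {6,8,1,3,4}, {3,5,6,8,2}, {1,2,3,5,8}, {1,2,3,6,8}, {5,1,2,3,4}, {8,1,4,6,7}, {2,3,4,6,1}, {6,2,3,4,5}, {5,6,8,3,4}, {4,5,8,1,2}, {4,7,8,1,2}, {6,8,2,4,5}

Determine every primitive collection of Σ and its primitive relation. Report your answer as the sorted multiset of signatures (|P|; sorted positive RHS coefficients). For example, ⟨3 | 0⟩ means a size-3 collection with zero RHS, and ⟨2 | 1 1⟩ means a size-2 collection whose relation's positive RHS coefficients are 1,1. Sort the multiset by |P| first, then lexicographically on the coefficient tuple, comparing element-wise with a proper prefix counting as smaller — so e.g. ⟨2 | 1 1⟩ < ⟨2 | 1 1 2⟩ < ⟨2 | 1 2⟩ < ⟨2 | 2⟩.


5 collections generate NE(X_Σ); each relation:

  • {3,7}:  v_{3} + v_{7} = v_{8}  so sig = ⟨2 | 1⟩
  • {5,7}:  v_{5} + v_{7} = v_{2} + v_{4} + 2·v_{8}  so sig = ⟨2 | 1 1 2⟩
  • {1,5,6}:  v_{1} + v_{5} + v_{6} = v_{3}  so sig = ⟨3 | 1⟩
  • {2,3,4,8}:  v_{2} + v_{3} + v_{4} + v_{8} = v_{5}  so sig = ⟨4 | 1⟩
  • {1,2,4,6,8}:  v_{1} + v_{2} + v_{4} + v_{6} + v_{8} = 0  so sig = ⟨5 | 0⟩

Hence PRS(X_Σ) =
[⟨2 | 1⟩, ⟨2 | 1 1 2⟩, ⟨3 | 1⟩, ⟨4 | 1⟩, ⟨5 | 0⟩]


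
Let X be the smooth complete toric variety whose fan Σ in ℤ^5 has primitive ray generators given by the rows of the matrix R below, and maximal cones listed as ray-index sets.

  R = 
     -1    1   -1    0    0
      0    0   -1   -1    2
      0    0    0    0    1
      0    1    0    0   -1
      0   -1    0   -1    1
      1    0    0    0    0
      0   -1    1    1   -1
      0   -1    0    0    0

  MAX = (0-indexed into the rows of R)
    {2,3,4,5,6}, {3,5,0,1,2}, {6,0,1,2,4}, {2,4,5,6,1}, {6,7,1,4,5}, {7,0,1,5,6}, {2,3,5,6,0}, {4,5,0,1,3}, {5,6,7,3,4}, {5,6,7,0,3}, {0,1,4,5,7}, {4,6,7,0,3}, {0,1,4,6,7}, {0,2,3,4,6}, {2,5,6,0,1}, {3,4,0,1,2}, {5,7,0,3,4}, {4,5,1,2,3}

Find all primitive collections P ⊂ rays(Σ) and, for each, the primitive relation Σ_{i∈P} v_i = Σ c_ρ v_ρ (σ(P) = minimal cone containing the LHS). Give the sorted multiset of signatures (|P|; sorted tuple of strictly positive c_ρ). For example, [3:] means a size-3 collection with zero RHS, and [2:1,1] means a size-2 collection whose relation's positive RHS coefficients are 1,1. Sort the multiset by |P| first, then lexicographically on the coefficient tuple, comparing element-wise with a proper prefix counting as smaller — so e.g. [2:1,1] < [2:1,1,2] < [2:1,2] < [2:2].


Primitive collections (5):

  • {2,7}:  v_{2} + v_{7} = v_{1} + v_{6} — sig = [2:1,1]
  • {1,3,6}:  v_{1} + v_{3} + v_{6} = 0 — sig = [3:]
  • {1,3,7}:  v_{1} + v_{3} + v_{7} = v_{0} + v_{4} + v_{5} — sig = [3:1,1,1]
  • {0,2,4,5}:  v_{0} + v_{2} + v_{4} + v_{5} = v_{1} — sig = [4:1]
  • {0,4,5,6}:  v_{0} + v_{4} + v_{5} + v_{6} = v_{7} — sig = [4:1]

so the primitive-relation signature multiset is
[[2:1,1], [3:], [3:1,1,1], [4:1], [4:1]]


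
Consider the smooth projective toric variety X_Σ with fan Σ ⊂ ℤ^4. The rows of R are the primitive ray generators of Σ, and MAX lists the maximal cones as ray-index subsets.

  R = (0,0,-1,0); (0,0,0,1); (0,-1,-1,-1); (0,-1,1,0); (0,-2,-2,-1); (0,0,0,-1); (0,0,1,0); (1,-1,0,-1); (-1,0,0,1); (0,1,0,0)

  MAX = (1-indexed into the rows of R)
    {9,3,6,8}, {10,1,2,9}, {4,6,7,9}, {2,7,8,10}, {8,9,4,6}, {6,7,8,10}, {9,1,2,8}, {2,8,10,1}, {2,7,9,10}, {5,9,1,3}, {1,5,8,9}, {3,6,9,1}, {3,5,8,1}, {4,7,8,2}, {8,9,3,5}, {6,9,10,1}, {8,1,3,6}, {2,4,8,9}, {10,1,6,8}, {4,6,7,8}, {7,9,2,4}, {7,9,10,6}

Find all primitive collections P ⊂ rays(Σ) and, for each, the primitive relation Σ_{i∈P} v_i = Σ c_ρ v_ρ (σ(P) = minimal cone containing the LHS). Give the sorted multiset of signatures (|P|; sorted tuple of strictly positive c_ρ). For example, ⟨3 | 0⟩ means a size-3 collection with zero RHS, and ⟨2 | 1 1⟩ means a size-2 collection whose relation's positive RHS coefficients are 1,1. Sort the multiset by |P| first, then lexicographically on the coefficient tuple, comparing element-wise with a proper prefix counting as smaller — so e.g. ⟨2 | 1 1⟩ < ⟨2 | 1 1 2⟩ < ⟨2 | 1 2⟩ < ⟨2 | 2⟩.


Δ(Σ) — 10 vertices, 17 min non-faces:

  • {1,7}:  v_{1} + v_{7} = 0  ⇒ sig = ⟨2 | 0⟩
  • {2,6}:  v_{2} + v_{6} = 0  ⇒ sig = ⟨2 | 0⟩
  • {4,10}:  v_{4} + v_{10} = v_{7}  ⇒ sig = ⟨2 | 1⟩
  • {1,4}:  v_{1} + v_{4} = v_{8} + v_{9}  ⇒ sig = ⟨2 | 1 1⟩
  • {3,10}:  v_{3} + v_{10} = v_{1} + v_{6}  ⇒ sig = ⟨2 | 1 1⟩
  • {5,10}:  v_{5} + v_{10} = v_{1} + v_{3}  ⇒ sig = ⟨2 | 1 1⟩
  • {2,3}:  v_{2} + v_{3} = v_{1} + v_{8} + v_{9}  ⇒ sig = ⟨2 | 1 1 1⟩
  • {3,7}:  v_{3} + v_{7} = v_{6} + v_{8} + v_{9}  ⇒ sig = ⟨2 | 1 1 1⟩
  • {5,7}:  v_{5} + v_{7} = v_{3} + v_{8} + v_{9}  ⇒ sig = ⟨2 | 1 1 1⟩
  • {3,4}:  v_{3} + v_{4} = v_{6} + 2·v_{8} + 2·v_{9}  ⇒ sig = ⟨2 | 1 2 2⟩
  • {4,5}:  v_{4} + v_{5} = v_{3} + 2·v_{8} + 2·v_{9}  ⇒ sig = ⟨2 | 1 2 2⟩
  • {5,6}:  v_{5} + v_{6} = 2·v_{3}  ⇒ sig = ⟨2 | 2⟩
  • {2,5}:  v_{2} + v_{5} = 2·v_{1} + 2·v_{8} + 2·v_{9}  ⇒ sig = ⟨2 | 2 2 2⟩
  • {8,9,10}:  v_{8} + v_{9} + v_{10} = 0  ⇒ sig = ⟨3 | 0⟩
  • {7,8,9}:  v_{7} + v_{8} + v_{9} = v_{4}  ⇒ sig = ⟨3 | 1⟩
  • {1,3,8,9}:  v_{1} + v_{3} + v_{8} + v_{9} = v_{5}  ⇒ sig = ⟨4 | 1⟩
  • {1,6,8,9}:  v_{1} + v_{6} + v_{8} + v_{9} = v_{3}  ⇒ sig = ⟨4 | 1⟩

so the primitive-relation signature multiset is
[⟨2 | 0⟩, ⟨2 | 0⟩, ⟨2 | 1⟩, ⟨2 | 1 1⟩, ⟨2 | 1 1⟩, ⟨2 | 1 1⟩, ⟨2 | 1 1 1⟩, ⟨2 | 1 1 1⟩, ⟨2 | 1 1 1⟩, ⟨2 | 1 2 2⟩, ⟨2 | 1 2 2⟩, ⟨2 | 2⟩, ⟨2 | 2 2 2⟩, ⟨3 | 0⟩, ⟨3 | 1⟩, ⟨4 | 1⟩, ⟨4 | 1⟩]


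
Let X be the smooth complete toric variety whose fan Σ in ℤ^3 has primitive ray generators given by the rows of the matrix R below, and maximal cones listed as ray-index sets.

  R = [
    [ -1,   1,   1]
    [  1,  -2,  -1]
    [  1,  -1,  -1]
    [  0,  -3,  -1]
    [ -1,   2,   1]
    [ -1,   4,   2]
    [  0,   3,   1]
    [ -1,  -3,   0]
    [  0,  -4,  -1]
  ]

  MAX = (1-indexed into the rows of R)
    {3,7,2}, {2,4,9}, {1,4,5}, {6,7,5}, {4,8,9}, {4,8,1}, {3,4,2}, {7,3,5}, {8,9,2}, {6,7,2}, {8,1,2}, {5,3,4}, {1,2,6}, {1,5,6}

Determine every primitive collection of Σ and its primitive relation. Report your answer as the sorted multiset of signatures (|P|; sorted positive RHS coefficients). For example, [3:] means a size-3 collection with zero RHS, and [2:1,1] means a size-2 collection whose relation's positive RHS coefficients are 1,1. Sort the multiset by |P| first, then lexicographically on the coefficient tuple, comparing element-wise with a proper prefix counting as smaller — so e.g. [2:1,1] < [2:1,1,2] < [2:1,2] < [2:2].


17 minimal non-faces of Δ(Σ) (on 9 rays):

  • {1,3}:  v_{1} + v_{3} = 0 — sig = [2:]
  • {2,5}:  v_{2} + v_{5} = 0 — sig = [2:]
  • {4,7}:  v_{4} + v_{7} = 0 — sig = [2:]
  • {1,7}:  v_{1} + v_{7} = v_{6} — sig = [2:1]
  • {1,9}:  v_{1} + v_{9} = v_{8} — sig = [2:1]
  • {3,6}:  v_{3} + v_{6} = v_{7} — sig = [2:1]
  • {3,8}:  v_{3} + v_{8} = v_{9} — sig = [2:1]
  • {4,6}:  v_{4} + v_{6} = v_{1} — sig = [2:1]
  • {3,9}:  v_{3} + v_{9} = v_{2} + v_{4} — sig = [2:1,1]
  • {5,9}:  v_{5} + v_{9} = v_{1} + v_{4} — sig = [2:1,1]
  • {7,9}:  v_{7} + v_{9} = v_{1} + v_{2} — sig = [2:1,1]
  • {5,8}:  v_{5} + v_{8} = 2·v_{1} + v_{4} — sig = [2:1,2]
  • {6,9}:  v_{6} + v_{9} = 2·v_{1} + v_{2} — sig = [2:1,2]
  • {7,8}:  v_{7} + v_{8} = 2·v_{1} + v_{2} — sig = [2:1,2]
  • {6,8}:  v_{6} + v_{8} = 3·v_{1} + v_{2} — sig = [2:1,3]
  • {1,2,4}:  v_{1} + v_{2} + v_{4} = v_{9} — sig = [3:1]
  • {2,4,8}:  v_{2} + v_{4} + v_{8} = 2·v_{9} — sig = [3:2]

Signatures (|P|; sorted positive RHS coefficients), sorted:
    |P|=2: 15 collections, coeffs (), (), (), (1), (1), (1), (1), (1), (1,1), (1,1), (1,1), (1,2), (1,2), (1,2), (1,3)
    |P|=3: 2 collections, coeffs (1), (2)


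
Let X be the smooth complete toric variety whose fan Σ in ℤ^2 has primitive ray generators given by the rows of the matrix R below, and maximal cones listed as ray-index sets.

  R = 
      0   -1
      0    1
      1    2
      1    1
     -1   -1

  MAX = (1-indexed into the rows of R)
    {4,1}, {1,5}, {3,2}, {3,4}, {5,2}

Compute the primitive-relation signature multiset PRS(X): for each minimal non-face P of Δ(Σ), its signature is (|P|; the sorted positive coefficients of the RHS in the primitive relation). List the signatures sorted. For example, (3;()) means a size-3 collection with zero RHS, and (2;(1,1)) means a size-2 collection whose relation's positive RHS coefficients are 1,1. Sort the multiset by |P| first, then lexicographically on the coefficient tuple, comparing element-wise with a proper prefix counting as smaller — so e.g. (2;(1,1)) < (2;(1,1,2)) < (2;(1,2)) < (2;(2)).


The 5 primitive collections of Σ (r=5, n=2):

  P = {1,2}:  v_{1} + v_{2} = 0  so sig = (2;())
  P = {4,5}:  v_{4} + v_{5} = 0  so sig = (2;())
  P = {1,3}:  v_{1} + v_{3} = v_{4}  so sig = (2;(1))
  P = {2,4}:  v_{2} + v_{4} = v_{3}  so sig = (2;(1))
  P = {3,5}:  v_{3} + v_{5} = v_{2}  so sig = (2;(1))

Signatures (|P|; sorted positive RHS coefficients), sorted:
[(2;()), (2;()), (2;(1)), (2;(1)), (2;(1))]


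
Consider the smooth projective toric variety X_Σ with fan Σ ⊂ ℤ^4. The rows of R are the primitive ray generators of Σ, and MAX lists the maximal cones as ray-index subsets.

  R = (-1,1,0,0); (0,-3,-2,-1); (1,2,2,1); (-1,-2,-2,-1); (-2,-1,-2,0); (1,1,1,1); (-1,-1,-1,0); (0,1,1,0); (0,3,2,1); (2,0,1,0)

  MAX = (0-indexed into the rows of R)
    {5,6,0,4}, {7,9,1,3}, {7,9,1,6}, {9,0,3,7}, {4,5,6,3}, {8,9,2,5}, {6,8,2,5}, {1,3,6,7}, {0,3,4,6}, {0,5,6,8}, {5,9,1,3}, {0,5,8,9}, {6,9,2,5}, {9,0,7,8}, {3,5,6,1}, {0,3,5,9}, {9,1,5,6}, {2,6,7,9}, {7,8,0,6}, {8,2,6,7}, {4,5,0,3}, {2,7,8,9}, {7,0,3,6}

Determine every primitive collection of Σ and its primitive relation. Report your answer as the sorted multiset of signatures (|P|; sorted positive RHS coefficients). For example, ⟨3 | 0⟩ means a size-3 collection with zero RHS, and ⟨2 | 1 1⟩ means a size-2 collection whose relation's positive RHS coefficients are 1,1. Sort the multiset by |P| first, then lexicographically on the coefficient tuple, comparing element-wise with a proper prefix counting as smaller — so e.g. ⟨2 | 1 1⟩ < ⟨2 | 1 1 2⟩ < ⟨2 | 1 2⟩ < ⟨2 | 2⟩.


Minimal non-faces — 16 found among 10 rays, 23 max cones:

  {1,8}:  v_{1} + v_{8} = 0  ⟹  sig = ⟨2 | 0⟩
  {2,3}:  v_{2} + v_{3} = 0  ⟹  sig = ⟨2 | 0⟩
  {0,1}:  v_{0} + v_{1} = v_{3}  ⟹  sig = ⟨2 | 1⟩
  {0,2}:  v_{0} + v_{2} = v_{8}  ⟹  sig = ⟨2 | 1⟩
  {3,8}:  v_{3} + v_{8} = v_{0}  ⟹  sig = ⟨2 | 1⟩
  {5,7}:  v_{5} + v_{7} = v_{2}  ⟹  sig = ⟨2 | 1⟩
  {1,2}:  v_{1} + v_{2} = v_{6} + v_{9}  ⟹  sig = ⟨2 | 1 1⟩
  {4,7}:  v_{4} + v_{7} = v_{0} + v_{6}  ⟹  sig = ⟨2 | 1 1⟩
  {4,9}:  v_{4} + v_{9} = v_{3} + v_{5}  ⟹  sig = ⟨2 | 1 1⟩
  {2,4}:  v_{2} + v_{4} = v_{0} + v_{5} + v_{6}  ⟹  sig = ⟨2 | 1 1 1⟩
  {1,4}:  v_{1} + v_{4} = 2·v_{3} + v_{5} + v_{6}  ⟹  sig = ⟨2 | 1 1 2⟩
  {4,8}:  v_{4} + v_{8} = 2·v_{0} + v_{5} + v_{6}  ⟹  sig = ⟨2 | 1 1 2⟩
  {0,6,9}:  v_{0} + v_{6} + v_{9} = 0  ⟹  sig = ⟨3 | 0⟩
  {3,6,9}:  v_{3} + v_{6} + v_{9} = v_{1}  ⟹  sig = ⟨3 | 1⟩
  {6,8,9}:  v_{6} + v_{8} + v_{9} = v_{2}  ⟹  sig = ⟨3 | 1⟩
  {0,3,5,6}:  v_{0} + v_{3} + v_{5} + v_{6} = v_{4}  ⟹  sig = ⟨4 | 1⟩

Sorted signature multiset PRS(X):
[⟨2 | 0⟩, ⟨2 | 0⟩, ⟨2 | 1⟩, ⟨2 | 1⟩, ⟨2 | 1⟩, ⟨2 | 1⟩, ⟨2 | 1 1⟩, ⟨2 | 1 1⟩, ⟨2 | 1 1⟩, ⟨2 | 1 1 1⟩, ⟨2 | 1 1 2⟩, ⟨2 | 1 1 2⟩, ⟨3 | 0⟩, ⟨3 | 1⟩, ⟨3 | 1⟩, ⟨4 | 1⟩]


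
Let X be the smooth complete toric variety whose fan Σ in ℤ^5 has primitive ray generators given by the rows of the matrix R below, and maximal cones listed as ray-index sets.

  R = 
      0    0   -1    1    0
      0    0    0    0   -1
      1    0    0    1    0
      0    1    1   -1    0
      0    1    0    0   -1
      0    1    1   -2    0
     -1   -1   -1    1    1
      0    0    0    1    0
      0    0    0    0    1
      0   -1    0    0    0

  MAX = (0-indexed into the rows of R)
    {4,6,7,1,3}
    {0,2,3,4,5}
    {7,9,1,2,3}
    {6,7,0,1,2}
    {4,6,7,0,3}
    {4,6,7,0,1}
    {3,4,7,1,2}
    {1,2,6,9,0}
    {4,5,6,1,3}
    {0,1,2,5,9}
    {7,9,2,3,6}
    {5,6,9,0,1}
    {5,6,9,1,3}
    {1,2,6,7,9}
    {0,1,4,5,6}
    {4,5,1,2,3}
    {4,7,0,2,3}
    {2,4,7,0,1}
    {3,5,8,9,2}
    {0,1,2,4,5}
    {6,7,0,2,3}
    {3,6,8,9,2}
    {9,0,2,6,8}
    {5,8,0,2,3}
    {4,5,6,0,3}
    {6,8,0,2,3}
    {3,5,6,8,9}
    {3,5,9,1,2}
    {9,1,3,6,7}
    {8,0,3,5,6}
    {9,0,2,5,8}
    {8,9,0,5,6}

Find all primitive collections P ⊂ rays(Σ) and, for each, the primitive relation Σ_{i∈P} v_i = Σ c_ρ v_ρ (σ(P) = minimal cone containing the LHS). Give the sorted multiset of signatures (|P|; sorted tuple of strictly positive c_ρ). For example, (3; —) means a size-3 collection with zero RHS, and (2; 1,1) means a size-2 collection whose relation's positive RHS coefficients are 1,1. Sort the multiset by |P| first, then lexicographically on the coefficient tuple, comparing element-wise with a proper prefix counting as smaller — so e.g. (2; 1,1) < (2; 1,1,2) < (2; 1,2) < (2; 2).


Σ has 11 primitive collections:

  P={1,8}:  v_{1} + v_{8} = 0  ⟹  sig = (2; —)
  P={4,9}:  v_{4} + v_{9} = v_{1}  ⟹  sig = (2; 1)
  P={5,7}:  v_{5} + v_{7} = v_{3}  ⟹  sig = (2; 1)
  P={4,8}:  v_{4} + v_{8} = v_{0} + v_{3}  ⟹  sig = (2; 1,1)
  P={7,8}:  v_{7} + v_{8} = v_{2} + v_{3} + v_{6}  ⟹  sig = (2; 1,1,1)
  P={0,3,9}:  v_{0} + v_{3} + v_{9} = 0  ⟹  sig = (3; —)
  P={0,1,3}:  v_{0} + v_{1} + v_{3} = v_{4}  ⟹  sig = (3; 1)
  P={2,5,6}:  v_{2} + v_{5} + v_{6} = v_{8}  ⟹  sig = (3; 1)
  P={2,4,6}:  v_{2} + v_{4} + v_{6} = v_{0} + v_{7}  ⟹  sig = (3; 1,1)
  P={0,7,9}:  v_{0} + v_{7} + v_{9} = v_{1} + v_{2} + v_{6}  ⟹  sig = (3; 1,1,1)
  P={1,2,3,6}:  v_{1} + v_{2} + v_{3} + v_{6} = v_{7}  ⟹  sig = (4; 1)

Sorted signature multiset PRS(X):
[(2; —), (2; 1), (2; 1), (2; 1,1), (2; 1,1,1), (3; —), (3; 1), (3; 1), (3; 1,1), (3; 1,1,1), (4; 1)]


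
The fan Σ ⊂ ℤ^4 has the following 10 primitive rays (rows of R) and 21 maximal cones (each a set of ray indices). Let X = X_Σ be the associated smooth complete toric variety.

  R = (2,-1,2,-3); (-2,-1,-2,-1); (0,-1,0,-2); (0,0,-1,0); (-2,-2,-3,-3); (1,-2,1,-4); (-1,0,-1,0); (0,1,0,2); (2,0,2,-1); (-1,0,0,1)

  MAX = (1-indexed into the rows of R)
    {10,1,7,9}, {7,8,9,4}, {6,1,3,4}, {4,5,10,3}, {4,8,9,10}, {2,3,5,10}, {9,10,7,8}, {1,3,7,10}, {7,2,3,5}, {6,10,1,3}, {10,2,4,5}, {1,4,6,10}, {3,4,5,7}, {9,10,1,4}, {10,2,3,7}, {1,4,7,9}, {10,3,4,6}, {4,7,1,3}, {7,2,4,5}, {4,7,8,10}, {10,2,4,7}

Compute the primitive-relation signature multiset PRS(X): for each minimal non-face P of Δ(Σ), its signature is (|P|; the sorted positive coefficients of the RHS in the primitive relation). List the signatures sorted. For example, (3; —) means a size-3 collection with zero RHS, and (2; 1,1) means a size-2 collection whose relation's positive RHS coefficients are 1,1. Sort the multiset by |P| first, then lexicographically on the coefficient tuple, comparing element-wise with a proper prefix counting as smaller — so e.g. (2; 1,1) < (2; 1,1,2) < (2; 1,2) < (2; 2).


20 collections generate NE(X_Σ); each relation:

  • {3,8}:  v_{3} + v_{8} = 0  ⟹  sig = (2; —)
  • {1,8}:  v_{1} + v_{8} = v_{9}  ⟹  sig = (2; 1)
  • {2,9}:  v_{2} + v_{9} = v_{3}  ⟹  sig = (2; 1)
  • {3,9}:  v_{3} + v_{9} = v_{1}  ⟹  sig = (2; 1)
  • {5,8}:  v_{5} + v_{8} = v_{2} + v_{4}  ⟹  sig = (2; 1,1)
  • {2,8}:  v_{2} + v_{8} = v_{4} + v_{7} + v_{10}  ⟹  sig = (2; 1,1,1)
  • {6,8}:  v_{6} + v_{8} = v_{1} + v_{4} + v_{10}  ⟹  sig = (2; 1,1,1)
  • {6,9}:  v_{6} + v_{9} = 2·v_{1} + v_{4} + v_{10}  ⟹  sig = (2; 1,1,2)
  • {2,6}:  v_{2} + v_{6} = 3·v_{3} + v_{4} + v_{10}  ⟹  sig = (2; 1,1,3)
  • {5,9}:  v_{5} + v_{9} = 2·v_{3} + v_{4}  ⟹  sig = (2; 1,2)
  • {5,6}:  v_{5} + v_{6} = 4·v_{3} + 2·v_{4} + v_{10}  ⟹  sig = (2; 1,2,4)
  • {1,5}:  v_{1} + v_{5} = 3·v_{3} + v_{4}  ⟹  sig = (2; 1,3)
  • {1,2}:  v_{1} + v_{2} = 2·v_{3}  ⟹  sig = (2; 2)
  • {6,7}:  v_{6} + v_{7} = 2·v_{3}  ⟹  sig = (2; 2)
  • {2,3,4}:  v_{2} + v_{3} + v_{4} = v_{5}  ⟹  sig = (3; 1)
  • {5,7,10}:  v_{5} + v_{7} + v_{10} = 2·v_{2}  ⟹  sig = (3; 2)
  • {4,7,9,10}:  v_{4} + v_{7} + v_{9} + v_{10} = 0  ⟹  sig = (4; —)
  • {1,3,4,10}:  v_{1} + v_{3} + v_{4} + v_{10} = v_{6}  ⟹  sig = (4; 1)
  • {1,4,7,10}:  v_{1} + v_{4} + v_{7} + v_{10} = v_{3}  ⟹  sig = (4; 1)
  • {3,4,7,10}:  v_{3} + v_{4} + v_{7} + v_{10} = v_{2}  ⟹  sig = (4; 1)

Hence PRS(X_Σ) =
    |P|=2: 14 collections, coeffs (), (1), (1), (1), (1,1), (1,1,1), (1,1,1), (1,1,2), (1,1,3), (1,2), (1,2,4), (1,3), (2), (2)
    |P|=3: 2 collections, coeffs (1), (2)
    |P|=4: 4 collections, coeffs (), (1), (1), (1)


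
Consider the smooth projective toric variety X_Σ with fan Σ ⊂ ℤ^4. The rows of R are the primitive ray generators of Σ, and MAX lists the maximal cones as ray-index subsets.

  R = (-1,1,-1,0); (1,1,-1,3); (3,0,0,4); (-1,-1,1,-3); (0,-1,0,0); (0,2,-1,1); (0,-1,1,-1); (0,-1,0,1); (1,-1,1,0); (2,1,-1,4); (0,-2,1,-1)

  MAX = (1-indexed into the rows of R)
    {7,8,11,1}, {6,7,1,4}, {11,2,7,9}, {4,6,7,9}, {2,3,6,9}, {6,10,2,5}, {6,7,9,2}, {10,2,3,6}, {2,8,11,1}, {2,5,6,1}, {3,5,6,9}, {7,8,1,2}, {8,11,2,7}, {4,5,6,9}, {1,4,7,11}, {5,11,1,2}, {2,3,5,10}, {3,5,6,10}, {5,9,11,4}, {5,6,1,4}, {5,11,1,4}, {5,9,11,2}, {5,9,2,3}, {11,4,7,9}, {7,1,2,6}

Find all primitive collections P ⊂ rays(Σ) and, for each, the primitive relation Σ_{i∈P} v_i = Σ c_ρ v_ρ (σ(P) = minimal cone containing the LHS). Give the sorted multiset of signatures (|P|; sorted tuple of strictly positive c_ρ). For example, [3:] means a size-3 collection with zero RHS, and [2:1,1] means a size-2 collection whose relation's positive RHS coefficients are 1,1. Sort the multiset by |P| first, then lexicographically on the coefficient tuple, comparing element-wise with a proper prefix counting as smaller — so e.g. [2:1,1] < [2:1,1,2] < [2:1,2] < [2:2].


Minimal non-faces — 22 found among 11 rays, 25 max cones:

  P={1,9}:  v_{1} + v_{9} = 0  ⇒ sig = [2:]
  P={2,4}:  v_{2} + v_{4} = 0  ⇒ sig = [2:]
  P={6,11}:  v_{6} + v_{11} = 0  ⇒ sig = [2:]
  P={1,3}:  v_{1} + v_{3} = v_{10}  ⇒ sig = [2:1]
  P={5,7}:  v_{5} + v_{7} = v_{11}  ⇒ sig = [2:1]
  P={9,10}:  v_{9} + v_{10} = v_{3}  ⇒ sig = [2:1]
  P={7,10}:  v_{7} + v_{10} = v_{2} + v_{9}  ⇒ sig = [2:1,1]
  P={1,10}:  v_{1} + v_{10} = v_{2} + v_{5} + v_{6}  ⇒ sig = [2:1,1,1]
  P={4,8}:  v_{4} + v_{8} = v_{1} + v_{7} + v_{11}  ⇒ sig = [2:1,1,1]
  P={4,10}:  v_{4} + v_{10} = v_{5} + v_{6} + v_{9}  ⇒ sig = [2:1,1,1]
  P={6,8}:  v_{6} + v_{8} = v_{1} + v_{2} + v_{7}  ⇒ sig = [2:1,1,1]
  P={8,9}:  v_{8} + v_{9} = v_{2} + v_{7} + v_{11}  ⇒ sig = [2:1,1,1]
  P={10,11}:  v_{10} + v_{11} = v_{2} + v_{5} + v_{9}  ⇒ sig = [2:1,1,1]
  P={3,4}:  v_{3} + v_{4} = v_{5} + v_{6} + 2·v_{9}  ⇒ sig = [2:1,1,2]
  P={3,8}:  v_{3} + v_{8} = 2·v_{2} + v_{9} + v_{11}  ⇒ sig = [2:1,1,2]
  P={3,11}:  v_{3} + v_{11} = v_{2} + v_{5} + 2·v_{9}  ⇒ sig = [2:1,1,2]
  P={5,8}:  v_{5} + v_{8} = v_{1} + v_{2} + 2·v_{11}  ⇒ sig = [2:1,1,2]
  P={3,7}:  v_{3} + v_{7} = v_{2} + 2·v_{9}  ⇒ sig = [2:1,2]
  P={8,10}:  v_{8} + v_{10} = 2·v_{2} + v_{11}  ⇒ sig = [2:1,2]
  P={1,2,7,11}:  v_{1} + v_{2} + v_{7} + v_{11} = v_{8}  ⇒ sig = [4:1]
  P={2,5,6,9}:  v_{2} + v_{5} + v_{6} + v_{9} = v_{10}  ⇒ sig = [4:1]
  P={2,3,5,6}:  v_{2} + v_{3} + v_{5} + v_{6} = 2·v_{10}  ⇒ sig = [4:2]

Hence PRS(X_Σ) =
    |P|=2: 19 collections, coeffs (), (), (), (1), (1), (1), (1,1), (1,1,1), (1,1,1), (1,1,1), (1,1,1), (1,1,1), (1,1,1), (1,1,2), (1,1,2), (1,1,2), (1,1,2), (1,2), (1,2)
    |P|=4: 3 collections, coeffs (1), (1), (2)


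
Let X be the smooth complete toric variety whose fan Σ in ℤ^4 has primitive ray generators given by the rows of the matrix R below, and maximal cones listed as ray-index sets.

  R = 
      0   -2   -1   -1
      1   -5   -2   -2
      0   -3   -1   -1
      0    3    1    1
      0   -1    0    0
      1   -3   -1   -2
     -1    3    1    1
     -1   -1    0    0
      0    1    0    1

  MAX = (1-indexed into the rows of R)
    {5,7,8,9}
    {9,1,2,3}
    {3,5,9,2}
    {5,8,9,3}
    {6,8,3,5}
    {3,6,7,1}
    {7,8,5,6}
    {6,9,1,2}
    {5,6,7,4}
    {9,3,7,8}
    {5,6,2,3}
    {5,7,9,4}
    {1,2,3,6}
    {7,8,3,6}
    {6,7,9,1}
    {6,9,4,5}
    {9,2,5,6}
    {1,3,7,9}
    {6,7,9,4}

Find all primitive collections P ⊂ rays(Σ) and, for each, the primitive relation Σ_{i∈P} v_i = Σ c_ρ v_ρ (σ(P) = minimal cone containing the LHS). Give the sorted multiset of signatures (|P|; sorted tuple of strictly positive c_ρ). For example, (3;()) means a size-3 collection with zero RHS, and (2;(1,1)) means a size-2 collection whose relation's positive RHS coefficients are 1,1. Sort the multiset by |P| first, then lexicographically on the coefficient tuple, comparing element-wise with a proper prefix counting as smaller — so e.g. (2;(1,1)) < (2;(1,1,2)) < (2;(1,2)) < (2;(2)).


Primitive collections (12):

  • {3,4}:  v_{3} + v_{4} = 0  →  sig = (2;())
  • {1,5}:  v_{1} + v_{5} = v_{3}  →  sig = (2;(1))
  • {2,7}:  v_{2} + v_{7} = v_{1}  →  sig = (2;(1))
  • {2,4}:  v_{2} + v_{4} = v_{6} + v_{9}  →  sig = (2;(1,1))
  • {4,8}:  v_{4} + v_{8} = v_{5} + v_{7}  →  sig = (2;(1,1))
  • {1,4}:  v_{1} + v_{4} = v_{6} + v_{7} + v_{9}  →  sig = (2;(1,1,1))
  • {1,8}:  v_{1} + v_{8} = 2·v_{3} + v_{7}  →  sig = (2;(1,2))
  • {2,8}:  v_{2} + v_{8} = 2·v_{3}  →  sig = (2;(2))
  • {3,5,7}:  v_{3} + v_{5} + v_{7} = v_{8}  →  sig = (3;(1))
  • {3,6,9}:  v_{3} + v_{6} + v_{9} = v_{2}  →  sig = (3;(1))
  • {6,8,9}:  v_{6} + v_{8} + v_{9} = v_{3}  →  sig = (3;(1))
  • {5,6,7,9}:  v_{5} + v_{6} + v_{7} + v_{9} = 0  →  sig = (4;())

Signatures (|P|; sorted positive RHS coefficients), sorted:
    (2;())
    (2;(1))
    (2;(1))
    (2;(1,1))
    (2;(1,1))
    (2;(1,1,1))
    (2;(1,2))
    (2;(2))
    (3;(1))
    (3;(1))
    (3;(1))
    (4;())


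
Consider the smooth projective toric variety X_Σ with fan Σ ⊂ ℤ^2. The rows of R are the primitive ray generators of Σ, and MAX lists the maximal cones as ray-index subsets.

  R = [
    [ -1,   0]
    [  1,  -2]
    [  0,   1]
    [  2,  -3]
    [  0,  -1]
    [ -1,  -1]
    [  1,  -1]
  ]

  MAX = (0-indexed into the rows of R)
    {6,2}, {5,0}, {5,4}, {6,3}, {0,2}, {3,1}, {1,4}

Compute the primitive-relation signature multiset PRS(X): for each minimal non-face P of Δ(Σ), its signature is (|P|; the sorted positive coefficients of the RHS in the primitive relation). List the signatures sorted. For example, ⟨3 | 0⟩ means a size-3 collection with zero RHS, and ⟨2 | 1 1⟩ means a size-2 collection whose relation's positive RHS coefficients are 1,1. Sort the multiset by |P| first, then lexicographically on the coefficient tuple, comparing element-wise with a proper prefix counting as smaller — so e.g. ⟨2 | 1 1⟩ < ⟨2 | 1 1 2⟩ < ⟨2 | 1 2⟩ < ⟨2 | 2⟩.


Δ(Σ) — 7 vertices, 14 min non-faces:

  P = {2,4}:  v_{2} + v_{4} = 0  ⇒ sig = ⟨2 | 0⟩
  P = {0,4}:  v_{0} + v_{4} = v_{5}  ⇒ sig = ⟨2 | 1⟩
  P = {0,6}:  v_{0} + v_{6} = v_{4}  ⇒ sig = ⟨2 | 1⟩
  P = {1,2}:  v_{1} + v_{2} = v_{6}  ⇒ sig = ⟨2 | 1⟩
  P = {1,6}:  v_{1} + v_{6} = v_{3}  ⇒ sig = ⟨2 | 1⟩
  P = {2,5}:  v_{2} + v_{5} = v_{0}  ⇒ sig = ⟨2 | 1⟩
  P = {4,6}:  v_{4} + v_{6} = v_{1}  ⇒ sig = ⟨2 | 1⟩
  P = {0,3}:  v_{0} + v_{3} = v_{1} + v_{4}  ⇒ sig = ⟨2 | 1 1⟩
  P = {3,5}:  v_{3} + v_{5} = v_{1} + 2·v_{4}  ⇒ sig = ⟨2 | 1 2⟩
  P = {0,1}:  v_{0} + v_{1} = 2·v_{4}  ⇒ sig = ⟨2 | 2⟩
  P = {2,3}:  v_{2} + v_{3} = 2·v_{6}  ⇒ sig = ⟨2 | 2⟩
  P = {3,4}:  v_{3} + v_{4} = 2·v_{1}  ⇒ sig = ⟨2 | 2⟩
  P = {5,6}:  v_{5} + v_{6} = 2·v_{4}  ⇒ sig = ⟨2 | 2⟩
  P = {1,5}:  v_{1} + v_{5} = 3·v_{4}  ⇒ sig = ⟨2 | 3⟩

Sorted signature multiset PRS(X):
    ⟨2 | 0⟩
    ⟨2 | 1⟩
    ⟨2 | 1⟩
    ⟨2 | 1⟩
    ⟨2 | 1⟩
    ⟨2 | 1⟩
    ⟨2 | 1⟩
    ⟨2 | 1 1⟩
    ⟨2 | 1 2⟩
    ⟨2 | 2⟩
    ⟨2 | 2⟩
    ⟨2 | 2⟩
    ⟨2 | 2⟩
    ⟨2 | 3⟩


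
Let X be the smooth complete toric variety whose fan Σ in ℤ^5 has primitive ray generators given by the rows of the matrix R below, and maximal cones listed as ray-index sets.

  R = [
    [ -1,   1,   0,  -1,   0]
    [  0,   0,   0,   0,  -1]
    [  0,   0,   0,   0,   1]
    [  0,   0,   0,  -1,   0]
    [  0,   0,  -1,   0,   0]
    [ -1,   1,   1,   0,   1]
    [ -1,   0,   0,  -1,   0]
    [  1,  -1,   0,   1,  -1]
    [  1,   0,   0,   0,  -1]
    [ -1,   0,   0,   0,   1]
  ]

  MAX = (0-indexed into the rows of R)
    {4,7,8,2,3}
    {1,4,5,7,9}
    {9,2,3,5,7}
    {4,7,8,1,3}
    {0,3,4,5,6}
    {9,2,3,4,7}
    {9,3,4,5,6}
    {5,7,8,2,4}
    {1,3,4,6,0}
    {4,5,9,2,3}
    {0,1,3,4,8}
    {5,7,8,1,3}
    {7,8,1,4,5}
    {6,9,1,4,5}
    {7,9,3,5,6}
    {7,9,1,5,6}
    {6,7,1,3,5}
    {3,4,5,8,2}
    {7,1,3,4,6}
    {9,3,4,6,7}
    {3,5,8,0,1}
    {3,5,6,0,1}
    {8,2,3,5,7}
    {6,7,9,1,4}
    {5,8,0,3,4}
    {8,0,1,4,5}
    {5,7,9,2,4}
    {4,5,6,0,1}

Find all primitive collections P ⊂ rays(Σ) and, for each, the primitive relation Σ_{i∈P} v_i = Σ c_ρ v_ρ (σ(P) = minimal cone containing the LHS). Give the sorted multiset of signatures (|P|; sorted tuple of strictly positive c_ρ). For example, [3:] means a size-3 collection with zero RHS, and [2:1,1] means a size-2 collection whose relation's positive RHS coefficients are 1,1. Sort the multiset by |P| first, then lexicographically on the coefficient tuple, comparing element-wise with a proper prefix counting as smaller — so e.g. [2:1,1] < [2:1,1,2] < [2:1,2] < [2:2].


The 11 primitive collections of Σ (r=10, n=5):

  • {1,2}:  v_{1} + v_{2} = 0 ; sig = [2:]
  • {8,9}:  v_{8} + v_{9} = 0 ; sig = [2:]
  • {0,7}:  v_{0} + v_{7} = v_{1} ; sig = [2:1]
  • {2,6}:  v_{2} + v_{6} = v_{3} + v_{9} ; sig = [2:1,1]
  • {6,8}:  v_{6} + v_{8} = v_{1} + v_{3} ; sig = [2:1,1]
  • {0,2}:  v_{0} + v_{2} = v_{3} + v_{4} + v_{5} ; sig = [2:1,1,1]
  • {0,9}:  v_{0} + v_{9} = v_{4} + v_{5} + v_{6} ; sig = [2:1,1,1]
  • {1,3,9}:  v_{1} + v_{3} + v_{9} = v_{6} ; sig = [3:1]
  • {3,4,5,7}:  v_{3} + v_{4} + v_{5} + v_{7} = 0 ; sig = [4:]
  • {1,3,4,5}:  v_{1} + v_{3} + v_{4} + v_{5} = v_{0} ; sig = [4:1]
  • {4,5,6,7}:  v_{4} + v_{5} + v_{6} + v_{7} = v_{1} + v_{9} ; sig = [4:1,1]

Sorted signature multiset PRS(X):
    [2:]
    [2:]
    [2:1]
    [2:1,1]
    [2:1,1]
    [2:1,1,1]
    [2:1,1,1]
    [3:1]
    [4:]
    [4:1]
    [4:1,1]


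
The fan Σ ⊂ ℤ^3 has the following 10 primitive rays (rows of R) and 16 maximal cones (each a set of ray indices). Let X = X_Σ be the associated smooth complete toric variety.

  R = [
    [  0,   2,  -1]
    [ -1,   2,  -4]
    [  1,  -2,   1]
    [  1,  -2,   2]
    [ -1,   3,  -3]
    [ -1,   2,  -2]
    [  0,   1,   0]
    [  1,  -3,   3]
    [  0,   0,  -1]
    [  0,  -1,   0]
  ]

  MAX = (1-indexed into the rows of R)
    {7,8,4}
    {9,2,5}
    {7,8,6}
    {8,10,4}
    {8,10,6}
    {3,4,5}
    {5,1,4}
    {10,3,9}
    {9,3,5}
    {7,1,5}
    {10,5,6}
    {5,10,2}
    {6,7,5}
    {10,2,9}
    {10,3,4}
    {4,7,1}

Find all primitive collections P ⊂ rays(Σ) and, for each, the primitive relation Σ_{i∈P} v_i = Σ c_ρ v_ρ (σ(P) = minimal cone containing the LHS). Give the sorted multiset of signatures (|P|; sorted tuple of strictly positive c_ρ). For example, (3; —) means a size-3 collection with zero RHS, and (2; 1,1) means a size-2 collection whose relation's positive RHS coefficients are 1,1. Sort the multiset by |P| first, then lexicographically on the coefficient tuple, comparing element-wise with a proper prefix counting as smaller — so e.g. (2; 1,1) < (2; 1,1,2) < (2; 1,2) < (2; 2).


25 collections generate NE(X_Σ); each relation:

  P={4,6}:  v_{4} + v_{6} = 0  ⟹  sig = (2; —)
  P={5,8}:  v_{5} + v_{8} = 0  ⟹  sig = (2; —)
  P={7,10}:  v_{7} + v_{10} = 0  ⟹  sig = (2; —)
  P={3,6}:  v_{3} + v_{6} = v_{9}  ⟹  sig = (2; 1)
  P={4,9}:  v_{4} + v_{9} = v_{3}  ⟹  sig = (2; 1)
  P={1,6}:  v_{1} + v_{6} = v_{5} + v_{7}  ⟹  sig = (2; 1,1)
  P={1,8}:  v_{1} + v_{8} = v_{4} + v_{7}  ⟹  sig = (2; 1,1)
  P={1,10}:  v_{1} + v_{10} = v_{4} + v_{5}  ⟹  sig = (2; 1,1)
  P={2,7}:  v_{2} + v_{7} = v_{5} + v_{9}  ⟹  sig = (2; 1,1)
  P={2,8}:  v_{2} + v_{8} = v_{9} + v_{10}  ⟹  sig = (2; 1,1)
  P={6,9}:  v_{6} + v_{9} = v_{5} + v_{10}  ⟹  sig = (2; 1,1)
  P={7,9}:  v_{7} + v_{9} = v_{4} + v_{5}  ⟹  sig = (2; 1,1)
  P={8,9}:  v_{8} + v_{9} = v_{4} + v_{10}  ⟹  sig = (2; 1,1)
  P={1,2}:  v_{1} + v_{2} = v_{3} + 2·v_{5}  ⟹  sig = (2; 1,2)
  P={3,7}:  v_{3} + v_{7} = 2·v_{4} + v_{5}  ⟹  sig = (2; 1,2)
  P={3,8}:  v_{3} + v_{8} = 2·v_{4} + v_{10}  ⟹  sig = (2; 1,2)
  P={2,4}:  v_{2} + v_{4} = 2·v_{9}  ⟹  sig = (2; 2)
  P={1,9}:  v_{1} + v_{9} = 2·v_{4} + 2·v_{5}  ⟹  sig = (2; 2,2)
  P={2,6}:  v_{2} + v_{6} = 2·v_{5} + 2·v_{10}  ⟹  sig = (2; 2,2)
  P={1,3}:  v_{1} + v_{3} = 3·v_{4} + 2·v_{5}  ⟹  sig = (2; 2,3)
  P={2,3}:  v_{2} + v_{3} = 3·v_{9}  ⟹  sig = (2; 3)
  P={4,5,7}:  v_{4} + v_{5} + v_{7} = v_{1}  ⟹  sig = (3; 1)
  P={4,5,10}:  v_{4} + v_{5} + v_{10} = v_{9}  ⟹  sig = (3; 1)
  P={5,9,10}:  v_{5} + v_{9} + v_{10} = v_{2}  ⟹  sig = (3; 1)
  P={3,5,10}:  v_{3} + v_{5} + v_{10} = 2·v_{9}  ⟹  sig = (3; 2)

Signatures (|P|; sorted positive RHS coefficients), sorted:
[(2; —), (2; —), (2; —), (2; 1), (2; 1), (2; 1,1), (2; 1,1), (2; 1,1), (2; 1,1), (2; 1,1), (2; 1,1), (2; 1,1), (2; 1,1), (2; 1,2), (2; 1,2), (2; 1,2), (2; 2), (2; 2,2), (2; 2,2), (2; 2,3), (2; 3), (3; 1), (3; 1), (3; 1), (3; 2)]


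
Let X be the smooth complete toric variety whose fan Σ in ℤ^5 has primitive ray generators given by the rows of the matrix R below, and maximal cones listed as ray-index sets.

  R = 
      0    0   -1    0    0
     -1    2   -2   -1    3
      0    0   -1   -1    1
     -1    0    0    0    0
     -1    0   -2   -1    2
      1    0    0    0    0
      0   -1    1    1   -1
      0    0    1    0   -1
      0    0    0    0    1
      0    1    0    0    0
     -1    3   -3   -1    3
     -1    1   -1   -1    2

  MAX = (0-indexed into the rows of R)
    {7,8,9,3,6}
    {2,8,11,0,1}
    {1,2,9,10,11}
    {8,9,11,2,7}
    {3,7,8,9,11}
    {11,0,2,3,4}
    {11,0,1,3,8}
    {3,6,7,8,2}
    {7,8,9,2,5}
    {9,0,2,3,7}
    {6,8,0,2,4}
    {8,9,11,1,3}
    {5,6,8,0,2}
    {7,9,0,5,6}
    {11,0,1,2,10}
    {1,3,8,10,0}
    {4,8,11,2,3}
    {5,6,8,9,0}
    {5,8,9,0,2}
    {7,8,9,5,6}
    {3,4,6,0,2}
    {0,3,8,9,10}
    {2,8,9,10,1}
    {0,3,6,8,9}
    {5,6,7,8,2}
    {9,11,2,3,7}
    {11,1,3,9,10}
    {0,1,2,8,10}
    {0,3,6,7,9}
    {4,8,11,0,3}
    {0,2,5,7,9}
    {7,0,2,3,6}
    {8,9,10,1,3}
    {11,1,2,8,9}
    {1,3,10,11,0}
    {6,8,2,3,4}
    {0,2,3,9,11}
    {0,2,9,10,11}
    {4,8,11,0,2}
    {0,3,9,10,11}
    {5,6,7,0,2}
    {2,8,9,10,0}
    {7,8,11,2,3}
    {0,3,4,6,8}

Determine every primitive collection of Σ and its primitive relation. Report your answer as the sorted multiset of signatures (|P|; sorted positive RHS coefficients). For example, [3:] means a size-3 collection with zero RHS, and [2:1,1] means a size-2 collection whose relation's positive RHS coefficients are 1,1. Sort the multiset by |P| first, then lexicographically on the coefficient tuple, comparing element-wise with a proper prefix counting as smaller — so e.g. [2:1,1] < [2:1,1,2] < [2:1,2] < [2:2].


Δ(Σ) — 12 vertices, 24 min non-faces:

  • {3,5}:  v_{3} + v_{5} = 0  so sig = [2:]
  • {1,7}:  v_{1} + v_{7} = v_{9} + v_{11}  so sig = [2:1,1]
  • {4,7}:  v_{4} + v_{7} = v_{2} + v_{3}  so sig = [2:1,1]
  • {4,9}:  v_{4} + v_{9} = v_{0} + v_{11}  so sig = [2:1,1]
  • {6,11}:  v_{6} + v_{11} = v_{3} + v_{8}  so sig = [2:1,1]
  • {4,5}:  v_{4} + v_{5} = v_{0} + v_{2} + v_{8}  so sig = [2:1,1,1]
  • {5,11}:  v_{5} + v_{11} = v_{2} + v_{8} + v_{9}  so sig = [2:1,1,1]
  • {1,6}:  v_{1} + v_{6} = v_{0} + v_{3} + 2·v_{8} + v_{9}  so sig = [2:1,1,1,2]
  • {4,10}:  v_{4} + v_{10} = 2·v_{0} + v_{1} + v_{11}  so sig = [2:1,1,2]
  • {7,10}:  v_{7} + v_{10} = v_{0} + 2·v_{9} + v_{11}  so sig = [2:1,1,2]
  • {1,5}:  v_{1} + v_{5} = v_{0} + v_{2} + 2·v_{8} + 2·v_{9}  so sig = [2:1,1,2,2]
  • {1,4}:  v_{1} + v_{4} = 2·v_{0} + v_{8} + 2·v_{11}  so sig = [2:1,2,2]
  • {6,10}:  v_{6} + v_{10} = 2·v_{0} + v_{3} + 2·v_{8} + 2·v_{9}  so sig = [2:1,2,2,2]
  • {5,10}:  v_{5} + v_{10} = 2·v_{0} + v_{2} + 2·v_{8} + 3·v_{9}  so sig = [2:1,2,2,3]
  • {0,7,8}:  v_{0} + v_{7} + v_{8} = 0  so sig = [3:]
  • {2,6,9}:  v_{2} + v_{6} + v_{9} = 0  so sig = [3:]
  • {0,1,9}:  v_{0} + v_{1} + v_{9} = v_{10}  so sig = [3:1]
  • {0,7,11}:  v_{0} + v_{7} + v_{11} = v_{2} + v_{3} + v_{9}  so sig = [3:1,1,1]
  • {1,2,3}:  v_{1} + v_{2} + v_{3} = v_{0} + 2·v_{11}  so sig = [3:1,2]
  • {2,3,10}:  v_{2} + v_{3} + v_{10} = 2·v_{0} + v_{9} + 2·v_{11}  so sig = [3:1,2,2]
  • {8,10,11}:  v_{8} + v_{10} + v_{11} = 2·v_{1}  so sig = [3:2]
  • {0,2,3,8}:  v_{0} + v_{2} + v_{3} + v_{8} = v_{4}  so sig = [4:1]
  • {0,8,9,11}:  v_{0} + v_{8} + v_{9} + v_{11} = v_{1}  so sig = [4:1]
  • {2,3,8,9}:  v_{2} + v_{3} + v_{8} + v_{9} = v_{11}  so sig = [4:1]

so the primitive-relation signature multiset is
{ [2:],  [2:1,1] ×4,  [2:1,1,1] ×2,  [2:1,1,1,2],  [2:1,1,2] ×2,  [2:1,1,2,2],  [2:1,2,2],  [2:1,2,2,2],  [2:1,2,2,3],  [3:] ×2,  [3:1],  [3:1,1,1],  [3:1,2],  [3:1,2,2],  [3:2],  [4:1] ×3 }
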